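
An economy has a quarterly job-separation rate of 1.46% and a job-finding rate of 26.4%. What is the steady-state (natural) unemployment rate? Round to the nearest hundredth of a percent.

At steady state the flows balance: s·E = f·U, so U/(E+U) = s/(s+f).
u* = 1.46 / (1.46 + 26.4) = 1.46 / 27.86 = 5.24%.

Steady-state unemployment rate ≈ 5.24%.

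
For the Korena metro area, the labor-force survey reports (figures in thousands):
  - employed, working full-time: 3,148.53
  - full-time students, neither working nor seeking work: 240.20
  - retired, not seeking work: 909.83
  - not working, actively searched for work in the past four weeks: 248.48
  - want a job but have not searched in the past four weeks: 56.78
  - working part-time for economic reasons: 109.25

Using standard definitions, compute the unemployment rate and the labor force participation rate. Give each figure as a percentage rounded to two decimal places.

Unemployment rate ≈ 7.09%; labor force participation rate ≈ 74.39%.

Employed = 3,148.53 + 109.25 = 3,257.78 thousand (anyone who worked, including part-time for economic reasons, counts as employed).
Unemployed = 248.48 thousand.
Labor force = 3,257.78 + 248.48 = 3,506.26 thousand.
Not in labor force = 240.20 + 909.83 + 56.78 = 1,206.81 thousand (those not working and not actively searching are outside the labor force — including those who want a job but have given up searching).
Civilian working-age population = 3,506.26 + 1,206.81 = 4,713.07 thousand.
Unemployment rate = 248.48 / 3,506.26 = 7.09%.
Labor force participation rate = 3,506.26 / 4,713.07 = 74.39%.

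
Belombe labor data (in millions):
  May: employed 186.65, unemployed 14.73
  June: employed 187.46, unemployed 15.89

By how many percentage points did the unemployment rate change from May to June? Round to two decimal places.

May: labor force = 186.65 + 14.73 = 201.38; u = 14.73/201.38 = 7.31%.
June: labor force = 187.46 + 15.89 = 203.35; u = 15.89/203.35 = 7.81%.
Change = 7.81% − 7.31% = +0.50 pp.

The unemployment rate changed by +0.50 percentage points.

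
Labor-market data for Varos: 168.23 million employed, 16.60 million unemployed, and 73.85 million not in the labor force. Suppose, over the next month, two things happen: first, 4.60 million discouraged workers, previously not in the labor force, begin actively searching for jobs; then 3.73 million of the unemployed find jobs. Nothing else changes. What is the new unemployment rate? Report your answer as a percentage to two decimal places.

Initially, labor force = 168.23 + 16.60 = 184.83 million, so u = 16.60/184.83 = 8.98%.
After the first change, unemployed and labor force both rise by 4.60 → E = 168.23, U = 21.20, labor force = 189.43 million.
After the second change, unemployed falls and employed rises by 3.73; labor force unchanged → E = 171.96, U = 17.47, labor force = 189.43 million.
New unemployment rate = 17.47 / 189.43 = 9.22%.

New unemployment rate ≈ 9.22%.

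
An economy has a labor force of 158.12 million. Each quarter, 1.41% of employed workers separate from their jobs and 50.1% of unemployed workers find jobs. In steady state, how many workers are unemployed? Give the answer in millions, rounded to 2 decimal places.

About 4.33 million are unemployed in steady state.

Steady-state unemployment rate u* = s/(s+f) = 1.41/(1.41+50.1) = 0.027373.
Unemployed = u* × labor force = 0.027373 × 158.12 ≈ 4.33 million.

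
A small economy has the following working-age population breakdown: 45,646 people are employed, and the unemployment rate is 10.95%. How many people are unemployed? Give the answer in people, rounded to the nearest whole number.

Let U be the number unemployed. The labor force is E + U, and U/(E+U) = 0.1095.
So U = 0.1095 × 45,646 / (1 − 0.1095) = 4998.24 / 0.8905 ≈ 5,613.

About 5,613 are unemployed.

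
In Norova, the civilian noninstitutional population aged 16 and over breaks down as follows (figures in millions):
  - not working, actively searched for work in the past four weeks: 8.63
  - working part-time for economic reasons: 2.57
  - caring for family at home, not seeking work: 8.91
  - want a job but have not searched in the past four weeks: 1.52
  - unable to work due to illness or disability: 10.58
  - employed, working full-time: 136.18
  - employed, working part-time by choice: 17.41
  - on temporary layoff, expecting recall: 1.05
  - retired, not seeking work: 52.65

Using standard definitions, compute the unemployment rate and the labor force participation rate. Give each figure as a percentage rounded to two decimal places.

Unemployment rate ≈ 5.84%; labor force participation rate ≈ 69.24%.

Employed = 2.57 + 136.18 + 17.41 = 156.16 million (anyone who worked, including part-time for economic reasons, counts as employed).
Unemployed = 8.63 + 1.05 = 9.68 million (jobless and actively searching, or on temporary layoff).
Labor force = 156.16 + 9.68 = 165.84 million.
Not in labor force = 8.91 + 1.52 + 10.58 + 52.65 = 73.66 million (those not working and not actively searching are outside the labor force — including those who want a job but have given up searching).
Civilian working-age population = 165.84 + 73.66 = 239.50 million.
Unemployment rate = 9.68 / 165.84 = 5.84%.
Labor force participation rate = 165.84 / 239.50 = 69.24%.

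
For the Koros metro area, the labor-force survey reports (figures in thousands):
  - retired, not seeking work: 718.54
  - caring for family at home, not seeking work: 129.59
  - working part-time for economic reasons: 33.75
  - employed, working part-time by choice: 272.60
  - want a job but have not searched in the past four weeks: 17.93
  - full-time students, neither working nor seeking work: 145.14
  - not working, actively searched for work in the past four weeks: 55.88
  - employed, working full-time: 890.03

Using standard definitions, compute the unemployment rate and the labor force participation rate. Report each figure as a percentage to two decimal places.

Unemployment rate ≈ 4.46%; labor force participation rate ≈ 55.33%.

Employed = 33.75 + 272.60 + 890.03 = 1,196.38 thousand (anyone who worked, including part-time for economic reasons, counts as employed).
Unemployed = 55.88 thousand.
Labor force = 1,196.38 + 55.88 = 1,252.26 thousand.
Not in labor force = 718.54 + 129.59 + 17.93 + 145.14 = 1,011.20 thousand (those not working and not actively searching are outside the labor force — including those who want a job but have given up searching).
Civilian working-age population = 1,252.26 + 1,011.20 = 2,263.46 thousand.
Unemployment rate = 55.88 / 1,252.26 = 4.46%.
Labor force participation rate = 1,252.26 / 2,263.46 = 55.33%.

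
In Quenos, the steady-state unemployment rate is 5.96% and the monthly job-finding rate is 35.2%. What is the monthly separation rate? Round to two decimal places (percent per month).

Separation rate ≈ 2.23% per month.

From u* = s/(s+f): s = u·f/(1−u).
s = 0.0596 × 35.2 / (1 − 0.0596) = 2.0979 / 0.9404 ≈ 2.23% per month.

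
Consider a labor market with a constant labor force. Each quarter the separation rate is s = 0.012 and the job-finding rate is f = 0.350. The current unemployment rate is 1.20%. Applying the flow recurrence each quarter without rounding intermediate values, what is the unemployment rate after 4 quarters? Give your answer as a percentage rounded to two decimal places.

Unemployment rate after four quarters ≈ 2.96%.

With a fixed labor force, u_{t+1} = u_t + s·(1−u_t) − f·u_t = u_t·(1−s−f) + s.
Here 1−s−f = 0.638 and s = 0.012.
u_1 = 0.012000 × 0.638 + 0.012 = 0.019656.
u_2 = 0.019656 × 0.638 + 0.012 = 0.024541.
u_3 = 0.024541 × 0.638 + 0.012 = 0.027657.
u_4 = 0.027657 × 0.638 + 0.012 = 0.029645.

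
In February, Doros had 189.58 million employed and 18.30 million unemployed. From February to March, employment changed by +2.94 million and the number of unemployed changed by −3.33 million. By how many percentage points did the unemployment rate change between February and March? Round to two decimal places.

February: labor force = 189.58 + 18.30 = 207.88; u = 18.30/207.88 = 8.80%.
March: labor force = 192.52 + 14.97 = 207.49; u = 14.97/207.49 = 7.21%.
Change = 7.21% − 8.80% = −1.59 pp.

The unemployment rate changed by −1.59 percentage points.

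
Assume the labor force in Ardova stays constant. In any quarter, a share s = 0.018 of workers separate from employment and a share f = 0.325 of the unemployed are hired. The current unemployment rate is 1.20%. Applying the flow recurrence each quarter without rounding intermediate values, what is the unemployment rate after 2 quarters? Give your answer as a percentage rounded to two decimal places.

With a fixed labor force, u_{t+1} = u_t + s·(1−u_t) − f·u_t = u_t·(1−s−f) + s.
Here 1−s−f = 0.657 and s = 0.018.
u_1 = 0.012000 × 0.657 + 0.018 = 0.025884.
u_2 = 0.025884 × 0.657 + 0.018 = 0.035006.

Unemployment rate after two quarters ≈ 3.50%.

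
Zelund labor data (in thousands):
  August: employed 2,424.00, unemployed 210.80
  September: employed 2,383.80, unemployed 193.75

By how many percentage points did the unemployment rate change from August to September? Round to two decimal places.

The unemployment rate changed by −0.48 percentage points.

August: labor force = 2,424.00 + 210.80 = 2,634.80; u = 210.80/2,634.80 = 8.00%.
September: labor force = 2,383.80 + 193.75 = 2,577.55; u = 193.75/2,577.55 = 7.52%.
Change = 7.52% − 8.00% = −0.48 pp.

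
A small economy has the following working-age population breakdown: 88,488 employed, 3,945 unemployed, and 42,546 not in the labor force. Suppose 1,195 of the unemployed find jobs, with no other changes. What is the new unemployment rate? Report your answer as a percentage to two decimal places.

New unemployment rate ≈ 2.98%.

Initially, labor force = 88,488 + 3,945 = 92,433, so u = 3,945/92,433 = 4.27%.
After the change, unemployed falls and employed rises by 1,195; labor force unchanged → E = 89,683, U = 2,750, labor force = 92,433.
New unemployment rate = 2,750 / 92,433 = 2.98%.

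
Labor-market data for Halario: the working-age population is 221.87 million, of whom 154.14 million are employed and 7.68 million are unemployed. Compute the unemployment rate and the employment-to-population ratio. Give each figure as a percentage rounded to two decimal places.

Labor force = employed + unemployed = 154.14 + 7.68 = 161.82 million.
Unemployment rate = 7.68 / 161.82 = 4.75%.
Employment-population ratio = 154.14 / 221.87 = 69.47%.

Unemployment rate ≈ 4.75%; employment-population ratio ≈ 69.47%.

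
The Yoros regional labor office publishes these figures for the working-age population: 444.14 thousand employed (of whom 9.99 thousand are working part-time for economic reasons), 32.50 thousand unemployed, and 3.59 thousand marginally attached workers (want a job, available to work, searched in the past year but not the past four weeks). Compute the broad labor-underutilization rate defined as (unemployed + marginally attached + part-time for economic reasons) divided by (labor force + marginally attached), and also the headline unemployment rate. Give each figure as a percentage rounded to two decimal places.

Labor force = 444.14 + 32.50 = 476.64 thousand.
Numerator = 32.50 + 3.59 + 9.99 = 46.08 thousand.
Denominator = 476.64 + 3.59 = 480.23 thousand.
Broad rate = 46.08 / 480.23 = 9.60%.
Headline unemployment rate = 32.50 / 476.64 = 6.82%.

Broad underutilization rate ≈ 9.60%; headline unemployment rate ≈ 6.82%.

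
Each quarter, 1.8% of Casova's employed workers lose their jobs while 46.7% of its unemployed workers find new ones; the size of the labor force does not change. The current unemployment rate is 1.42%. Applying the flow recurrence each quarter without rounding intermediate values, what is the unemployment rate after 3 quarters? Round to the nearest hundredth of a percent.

Unemployment rate after three quarters ≈ 3.40%.

With a fixed labor force, u_{t+1} = u_t + s·(1−u_t) − f·u_t = u_t·(1−s−f) + s.
Here 1−s−f = 0.515 and s = 0.018.
u_1 = 0.014200 × 0.515 + 0.018 = 0.025313.
u_2 = 0.025313 × 0.515 + 0.018 = 0.031036.
u_3 = 0.031036 × 0.515 + 0.018 = 0.033984.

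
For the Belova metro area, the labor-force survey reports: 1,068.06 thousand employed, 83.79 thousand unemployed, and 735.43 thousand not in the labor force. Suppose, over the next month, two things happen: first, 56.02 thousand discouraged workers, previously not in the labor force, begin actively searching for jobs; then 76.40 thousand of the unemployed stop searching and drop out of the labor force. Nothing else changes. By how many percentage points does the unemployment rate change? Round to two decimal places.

Initially, labor force = 1,068.06 + 83.79 = 1,151.85 thousand, so u = 83.79/1,151.85 = 7.27%.
After the first change, unemployed and labor force both rise by 56.02 → E = 1,068.06, U = 139.81, labor force = 1,207.87 thousand.
After the second change, unemployed and labor force both fall by 76.40 → E = 1,068.06, U = 63.41, labor force = 1,131.47 thousand.
New unemployment rate = 63.41 / 1,131.47 = 5.60%.
Change = 5.60% − 7.27% = −1.67 percentage points.

The unemployment rate changes by −1.67 percentage points.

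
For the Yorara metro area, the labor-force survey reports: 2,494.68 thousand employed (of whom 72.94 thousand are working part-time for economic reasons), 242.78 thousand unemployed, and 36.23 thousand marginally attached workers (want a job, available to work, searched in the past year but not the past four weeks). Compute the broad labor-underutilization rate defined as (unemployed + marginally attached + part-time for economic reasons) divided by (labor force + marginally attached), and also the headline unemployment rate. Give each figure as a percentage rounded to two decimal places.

Labor force = 2,494.68 + 242.78 = 2,737.46 thousand.
Numerator = 242.78 + 36.23 + 72.94 = 351.95 thousand.
Denominator = 2,737.46 + 36.23 = 2,773.69 thousand.
Broad rate = 351.95 / 2,773.69 = 12.69%.
Headline unemployment rate = 242.78 / 2,737.46 = 8.87%.

Broad underutilization rate ≈ 12.69%; headline unemployment rate ≈ 8.87%.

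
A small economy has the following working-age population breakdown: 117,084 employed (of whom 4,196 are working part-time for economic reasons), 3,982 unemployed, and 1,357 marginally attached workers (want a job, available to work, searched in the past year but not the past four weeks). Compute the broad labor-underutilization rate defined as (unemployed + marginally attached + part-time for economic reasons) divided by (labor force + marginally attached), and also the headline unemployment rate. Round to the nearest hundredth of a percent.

Labor force = 117,084 + 3,982 = 121,066.
Numerator = 3,982 + 1,357 + 4,196 = 9,535.
Denominator = 121,066 + 1,357 = 122,423.
Broad rate = 9,535 / 122,423 = 7.79%.
Headline unemployment rate = 3,982 / 121,066 = 3.29%.

Broad underutilization rate ≈ 7.79%; headline unemployment rate ≈ 3.29%.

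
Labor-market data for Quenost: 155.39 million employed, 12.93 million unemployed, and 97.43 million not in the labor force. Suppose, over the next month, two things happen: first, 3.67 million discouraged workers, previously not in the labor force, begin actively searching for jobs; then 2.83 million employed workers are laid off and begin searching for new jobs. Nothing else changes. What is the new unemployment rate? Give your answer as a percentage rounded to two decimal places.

Initially, labor force = 155.39 + 12.93 = 168.32 million, so u = 12.93/168.32 = 7.68%.
After the first change, unemployed and labor force both rise by 3.67 → E = 155.39, U = 16.60, labor force = 171.99 million.
After the second change, employed falls and unemployed rises by 2.83; labor force unchanged → E = 152.56, U = 19.43, labor force = 171.99 million.
New unemployment rate = 19.43 / 171.99 = 11.30%.

New unemployment rate ≈ 11.30%.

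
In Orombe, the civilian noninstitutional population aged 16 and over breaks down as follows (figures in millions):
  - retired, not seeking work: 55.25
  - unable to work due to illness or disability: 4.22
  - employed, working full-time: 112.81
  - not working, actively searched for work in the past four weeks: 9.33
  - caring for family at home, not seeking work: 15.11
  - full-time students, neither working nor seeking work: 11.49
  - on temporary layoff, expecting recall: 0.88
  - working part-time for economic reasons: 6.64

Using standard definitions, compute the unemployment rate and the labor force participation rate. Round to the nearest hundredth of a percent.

Unemployment rate ≈ 7.87%; labor force participation rate ≈ 60.10%.

Employed = 112.81 + 6.64 = 119.45 million (anyone who worked, including part-time for economic reasons, counts as employed).
Unemployed = 9.33 + 0.88 = 10.21 million (jobless and actively searching, or on temporary layoff).
Labor force = 119.45 + 10.21 = 129.66 million.
Not in labor force = 55.25 + 4.22 + 15.11 + 11.49 = 86.07 million (those not working and not actively searching are outside the labor force).
Civilian working-age population = 129.66 + 86.07 = 215.73 million.
Unemployment rate = 10.21 / 129.66 = 7.87%.
Labor force participation rate = 129.66 / 215.73 = 60.10%.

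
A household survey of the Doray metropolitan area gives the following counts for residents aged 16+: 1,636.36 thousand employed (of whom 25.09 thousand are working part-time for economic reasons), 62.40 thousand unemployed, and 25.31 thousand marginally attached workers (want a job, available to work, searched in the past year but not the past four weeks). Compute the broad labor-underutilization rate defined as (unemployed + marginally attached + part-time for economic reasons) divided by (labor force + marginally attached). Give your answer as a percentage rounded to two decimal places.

Labor force = 1,636.36 + 62.40 = 1,698.76 thousand.
Numerator = 62.40 + 25.31 + 25.09 = 112.80 thousand.
Denominator = 1,698.76 + 25.31 = 1,724.07 thousand.
Broad rate = 112.80 / 1,724.07 = 6.54%.

Broad underutilization rate ≈ 6.54%.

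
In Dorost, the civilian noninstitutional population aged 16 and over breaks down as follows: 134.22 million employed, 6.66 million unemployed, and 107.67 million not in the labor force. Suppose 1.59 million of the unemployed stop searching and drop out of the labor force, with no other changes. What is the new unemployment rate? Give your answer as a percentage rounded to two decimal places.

New unemployment rate ≈ 3.64%.

Initially, labor force = 134.22 + 6.66 = 140.88 million, so u = 6.66/140.88 = 4.73%.
After the change, unemployed and labor force both fall by 1.59 → E = 134.22, U = 5.07, labor force = 139.29 million.
New unemployment rate = 5.07 / 139.29 = 3.64%.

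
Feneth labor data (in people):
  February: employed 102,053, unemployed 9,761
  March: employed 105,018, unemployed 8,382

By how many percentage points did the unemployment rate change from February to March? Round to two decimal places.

February: labor force = 102,053 + 9,761 = 111,814; u = 9,761/111,814 = 8.73%.
March: labor force = 105,018 + 8,382 = 113,400; u = 8,382/113,400 = 7.39%.
Change = 7.39% − 8.73% = −1.34 pp.

The unemployment rate changed by −1.34 percentage points.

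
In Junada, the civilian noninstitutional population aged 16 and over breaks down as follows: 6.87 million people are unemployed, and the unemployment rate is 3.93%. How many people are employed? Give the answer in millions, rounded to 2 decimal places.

Labor force = U / u = 6.87 / 0.0393 ≈ 174.81 million.
Employed = labor force − unemployed = 174.81 − 6.87 = 167.94 million.

About 167.94 million are employed.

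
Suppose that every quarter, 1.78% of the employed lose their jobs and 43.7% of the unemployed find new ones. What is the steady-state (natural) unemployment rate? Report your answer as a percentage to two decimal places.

At steady state the flows balance: s·E = f·U, so U/(E+U) = s/(s+f).
u* = 1.78 / (1.78 + 43.7) = 1.78 / 45.48 = 3.91%.

Steady-state unemployment rate ≈ 3.91%.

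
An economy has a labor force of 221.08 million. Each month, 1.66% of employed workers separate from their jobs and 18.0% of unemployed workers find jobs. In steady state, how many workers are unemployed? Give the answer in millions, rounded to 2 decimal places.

Steady-state unemployment rate u* = s/(s+f) = 1.66/(1.66+18.0) = 0.084435.
Unemployed = u* × labor force = 0.084435 × 221.08 ≈ 18.67 million.

About 18.67 million are unemployed in steady state.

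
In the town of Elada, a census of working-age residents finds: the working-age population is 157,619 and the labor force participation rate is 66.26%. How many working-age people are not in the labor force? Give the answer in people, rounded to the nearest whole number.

Share not in the labor force = 1 − 0.6626 = 0.3374.
Not in labor force = 0.3374 × 157,619 ≈ 53,181.

About 53,181 are not in the labor force.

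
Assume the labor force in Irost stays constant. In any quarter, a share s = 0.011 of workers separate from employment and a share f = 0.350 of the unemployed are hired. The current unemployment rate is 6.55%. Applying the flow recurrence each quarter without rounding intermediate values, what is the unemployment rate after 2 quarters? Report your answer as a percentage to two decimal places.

With a fixed labor force, u_{t+1} = u_t + s·(1−u_t) − f·u_t = u_t·(1−s−f) + s.
Here 1−s−f = 0.639 and s = 0.011.
u_1 = 0.065500 × 0.639 + 0.011 = 0.052854.
u_2 = 0.052854 × 0.639 + 0.011 = 0.044774.

Unemployment rate after two quarters ≈ 4.48%.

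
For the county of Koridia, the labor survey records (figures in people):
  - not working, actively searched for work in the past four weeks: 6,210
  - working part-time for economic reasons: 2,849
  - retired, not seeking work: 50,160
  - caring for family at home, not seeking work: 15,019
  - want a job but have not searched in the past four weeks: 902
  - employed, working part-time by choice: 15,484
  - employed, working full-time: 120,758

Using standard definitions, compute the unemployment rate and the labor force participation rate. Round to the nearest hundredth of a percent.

Employed = 2,849 + 15,484 + 120,758 = 139,091 (anyone who worked, including part-time for economic reasons, counts as employed).
Unemployed = 6,210.
Labor force = 139,091 + 6,210 = 145,301.
Not in labor force = 50,160 + 15,019 + 902 = 66,081 (those not working and not actively searching are outside the labor force — including those who want a job but have given up searching).
Civilian working-age population = 145,301 + 66,081 = 211,382.
Unemployment rate = 6,210 / 145,301 = 4.27%.
Labor force participation rate = 145,301 / 211,382 = 68.74%.

Unemployment rate ≈ 4.27%; labor force participation rate ≈ 68.74%.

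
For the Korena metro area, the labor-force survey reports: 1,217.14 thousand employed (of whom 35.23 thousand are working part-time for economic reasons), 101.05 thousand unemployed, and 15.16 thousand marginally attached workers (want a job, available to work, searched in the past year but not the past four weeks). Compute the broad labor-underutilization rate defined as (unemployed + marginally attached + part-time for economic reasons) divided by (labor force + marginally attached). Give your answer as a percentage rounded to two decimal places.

Broad underutilization rate ≈ 11.36%.

Labor force = 1,217.14 + 101.05 = 1,318.19 thousand.
Numerator = 101.05 + 15.16 + 35.23 = 151.44 thousand.
Denominator = 1,318.19 + 15.16 = 1,333.35 thousand.
Broad rate = 151.44 / 1,333.35 = 11.36%.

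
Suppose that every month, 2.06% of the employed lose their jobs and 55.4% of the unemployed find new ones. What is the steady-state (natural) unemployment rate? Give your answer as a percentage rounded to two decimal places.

At steady state the flows balance: s·E = f·U, so U/(E+U) = s/(s+f).
u* = 2.06 / (2.06 + 55.4) = 2.06 / 57.46 = 3.59%.

Steady-state unemployment rate ≈ 3.59%.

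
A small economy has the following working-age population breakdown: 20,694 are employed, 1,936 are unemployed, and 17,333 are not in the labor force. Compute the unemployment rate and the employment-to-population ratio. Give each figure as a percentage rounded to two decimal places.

Unemployment rate ≈ 8.56%; employment-population ratio ≈ 51.78%.

Labor force = employed + unemployed = 20,694 + 1,936 = 22,630.
Working-age population = 22,630 + 17,333 = 39,963.
Unemployment rate = 1,936 / 22,630 = 8.56%.
Employment-population ratio = 20,694 / 39,963 = 51.78%.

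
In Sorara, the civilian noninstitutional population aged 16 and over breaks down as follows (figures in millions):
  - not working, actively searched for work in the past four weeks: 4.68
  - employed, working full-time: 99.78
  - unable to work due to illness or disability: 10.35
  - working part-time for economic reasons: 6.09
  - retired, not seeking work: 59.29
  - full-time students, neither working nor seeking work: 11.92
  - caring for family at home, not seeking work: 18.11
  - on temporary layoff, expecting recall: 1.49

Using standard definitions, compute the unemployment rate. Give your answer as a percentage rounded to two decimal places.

Employed = 99.78 + 6.09 = 105.87 million (anyone who worked, including part-time for economic reasons, counts as employed).
Unemployed = 4.68 + 1.49 = 6.17 million (jobless and actively searching, or on temporary layoff).
Labor force = 105.87 + 6.17 = 112.04 million.
Unemployment rate = 6.17 / 112.04 = 5.51%.

Unemployment rate ≈ 5.51%.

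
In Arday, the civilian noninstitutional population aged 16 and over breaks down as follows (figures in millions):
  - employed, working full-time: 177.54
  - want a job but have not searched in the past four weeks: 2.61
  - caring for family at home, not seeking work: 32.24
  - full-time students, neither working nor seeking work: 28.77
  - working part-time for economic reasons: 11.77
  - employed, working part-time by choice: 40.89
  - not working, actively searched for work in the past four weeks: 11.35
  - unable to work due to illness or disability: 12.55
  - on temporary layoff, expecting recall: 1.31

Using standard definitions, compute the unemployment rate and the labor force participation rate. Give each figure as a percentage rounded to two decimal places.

Unemployment rate ≈ 5.21%; labor force participation rate ≈ 76.12%.

Employed = 177.54 + 11.77 + 40.89 = 230.20 million (anyone who worked, including part-time for economic reasons, counts as employed).
Unemployed = 11.35 + 1.31 = 12.66 million (jobless and actively searching, or on temporary layoff).
Labor force = 230.20 + 12.66 = 242.86 million.
Not in labor force = 2.61 + 32.24 + 28.77 + 12.55 = 76.17 million (those not working and not actively searching are outside the labor force — including those who want a job but have given up searching).
Civilian working-age population = 242.86 + 76.17 = 319.03 million.
Unemployment rate = 12.66 / 242.86 = 5.21%.
Labor force participation rate = 242.86 / 319.03 = 76.12%.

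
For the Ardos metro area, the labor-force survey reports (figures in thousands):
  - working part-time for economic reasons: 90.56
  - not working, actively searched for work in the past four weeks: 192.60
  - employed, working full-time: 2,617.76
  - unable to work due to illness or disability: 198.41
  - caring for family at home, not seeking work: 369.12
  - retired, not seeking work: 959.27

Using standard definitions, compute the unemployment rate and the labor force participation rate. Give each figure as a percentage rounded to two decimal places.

Unemployment rate ≈ 6.64%; labor force participation rate ≈ 65.52%.

Employed = 90.56 + 2,617.76 = 2,708.32 thousand (anyone who worked, including part-time for economic reasons, counts as employed).
Unemployed = 192.60 thousand.
Labor force = 2,708.32 + 192.60 = 2,900.92 thousand.
Not in labor force = 198.41 + 369.12 + 959.27 = 1,526.80 thousand (those not working and not actively searching are outside the labor force).
Civilian working-age population = 2,900.92 + 1,526.80 = 4,427.72 thousand.
Unemployment rate = 192.60 / 2,900.92 = 6.64%.
Labor force participation rate = 2,900.92 / 4,427.72 = 65.52%.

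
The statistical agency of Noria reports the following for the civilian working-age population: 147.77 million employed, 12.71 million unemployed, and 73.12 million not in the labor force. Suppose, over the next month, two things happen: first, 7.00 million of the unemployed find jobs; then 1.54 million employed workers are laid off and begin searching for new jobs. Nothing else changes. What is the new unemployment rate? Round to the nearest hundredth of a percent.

Initially, labor force = 147.77 + 12.71 = 160.48 million, so u = 12.71/160.48 = 7.92%.
After the first change, unemployed falls and employed rises by 7.00; labor force unchanged → E = 154.77, U = 5.71, labor force = 160.48 million.
After the second change, employed falls and unemployed rises by 1.54; labor force unchanged → E = 153.23, U = 7.25, labor force = 160.48 million.
New unemployment rate = 7.25 / 160.48 = 4.52%.

New unemployment rate ≈ 4.52%.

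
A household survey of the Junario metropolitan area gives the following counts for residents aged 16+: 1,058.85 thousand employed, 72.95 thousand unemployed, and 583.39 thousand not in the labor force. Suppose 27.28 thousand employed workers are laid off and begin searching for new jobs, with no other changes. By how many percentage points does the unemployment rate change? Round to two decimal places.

Initially, labor force = 1,058.85 + 72.95 = 1,131.80 thousand, so u = 72.95/1,131.80 = 6.45%.
After the change, employed falls and unemployed rises by 27.28; labor force unchanged → E = 1,031.57, U = 100.23, labor force = 1,131.80 thousand.
New unemployment rate = 100.23 / 1,131.80 = 8.86%.
Change = 8.86% − 6.45% = +2.41 percentage points.

The unemployment rate changes by +2.41 percentage points.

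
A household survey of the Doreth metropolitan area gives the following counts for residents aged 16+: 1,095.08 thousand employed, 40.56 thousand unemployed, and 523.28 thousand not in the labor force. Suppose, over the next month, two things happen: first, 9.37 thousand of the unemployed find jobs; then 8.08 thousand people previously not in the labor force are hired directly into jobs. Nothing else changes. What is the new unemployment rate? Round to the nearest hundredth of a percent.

Initially, labor force = 1,095.08 + 40.56 = 1,135.64 thousand, so u = 40.56/1,135.64 = 3.57%.
After the first change, unemployed falls and employed rises by 9.37; labor force unchanged → E = 1,104.45, U = 31.19, labor force = 1,135.64 thousand.
After the second change, employed and labor force both rise by 8.08; unemployed unchanged → E = 1,112.53, U = 31.19, labor force = 1,143.72 thousand.
New unemployment rate = 31.19 / 1,143.72 = 2.73%.

New unemployment rate ≈ 2.73%.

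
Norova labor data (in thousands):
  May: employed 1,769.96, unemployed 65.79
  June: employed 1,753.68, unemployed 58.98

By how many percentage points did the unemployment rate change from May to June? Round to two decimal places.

May: labor force = 1,769.96 + 65.79 = 1,835.75; u = 65.79/1,835.75 = 3.58%.
June: labor force = 1,753.68 + 58.98 = 1,812.66; u = 58.98/1,812.66 = 3.25%.
Change = 3.25% − 3.58% = −0.33 pp.

The unemployment rate changed by −0.33 percentage points.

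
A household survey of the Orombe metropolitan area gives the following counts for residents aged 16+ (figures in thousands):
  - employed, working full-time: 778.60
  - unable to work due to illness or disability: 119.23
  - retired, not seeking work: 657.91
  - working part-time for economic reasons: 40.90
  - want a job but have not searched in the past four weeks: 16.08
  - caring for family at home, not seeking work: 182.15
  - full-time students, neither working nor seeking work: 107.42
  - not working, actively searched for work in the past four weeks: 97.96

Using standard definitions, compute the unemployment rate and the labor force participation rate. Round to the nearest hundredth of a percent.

Unemployment rate ≈ 10.68%; labor force participation rate ≈ 45.87%.

Employed = 778.60 + 40.90 = 819.50 thousand (anyone who worked, including part-time for economic reasons, counts as employed).
Unemployed = 97.96 thousand.
Labor force = 819.50 + 97.96 = 917.46 thousand.
Not in labor force = 119.23 + 657.91 + 16.08 + 182.15 + 107.42 = 1,082.79 thousand (those not working and not actively searching are outside the labor force — including those who want a job but have given up searching).
Civilian working-age population = 917.46 + 1,082.79 = 2,000.25 thousand.
Unemployment rate = 97.96 / 917.46 = 10.68%.
Labor force participation rate = 917.46 / 2,000.25 = 45.87%.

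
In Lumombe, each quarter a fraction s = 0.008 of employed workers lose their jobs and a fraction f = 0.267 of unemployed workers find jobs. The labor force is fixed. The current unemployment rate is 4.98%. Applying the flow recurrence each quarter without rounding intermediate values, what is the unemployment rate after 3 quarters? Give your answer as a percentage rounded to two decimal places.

Unemployment rate after three quarters ≈ 3.70%.

With a fixed labor force, u_{t+1} = u_t + s·(1−u_t) − f·u_t = u_t·(1−s−f) + s.
Here 1−s−f = 0.725 and s = 0.008.
u_1 = 0.049800 × 0.725 + 0.008 = 0.044105.
u_2 = 0.044105 × 0.725 + 0.008 = 0.039976.
u_3 = 0.039976 × 0.725 + 0.008 = 0.036983.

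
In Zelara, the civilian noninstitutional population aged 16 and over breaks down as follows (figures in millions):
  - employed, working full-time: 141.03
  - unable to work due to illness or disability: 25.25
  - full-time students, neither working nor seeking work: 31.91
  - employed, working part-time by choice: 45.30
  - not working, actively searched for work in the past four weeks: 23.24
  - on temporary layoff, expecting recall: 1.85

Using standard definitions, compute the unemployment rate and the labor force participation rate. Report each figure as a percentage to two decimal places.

Unemployment rate ≈ 11.87%; labor force participation rate ≈ 78.72%.

Employed = 141.03 + 45.30 = 186.33 million.
Unemployed = 23.24 + 1.85 = 25.09 million (jobless and actively searching, or on temporary layoff).
Labor force = 186.33 + 25.09 = 211.42 million.
Not in labor force = 25.25 + 31.91 = 57.16 million (those not working and not actively searching are outside the labor force).
Civilian working-age population = 211.42 + 57.16 = 268.58 million.
Unemployment rate = 25.09 / 211.42 = 11.87%.
Labor force participation rate = 211.42 / 268.58 = 78.72%.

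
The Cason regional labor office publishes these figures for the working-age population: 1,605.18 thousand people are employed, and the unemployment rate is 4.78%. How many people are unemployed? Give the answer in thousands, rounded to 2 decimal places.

Let U be the number unemployed. The labor force is E + U, and U/(E+U) = 0.0478.
So U = 0.0478 × 1,605.18 / (1 − 0.0478) = 76.7276 / 0.9522 ≈ 80.58 thousand.

About 80.58 thousand are unemployed.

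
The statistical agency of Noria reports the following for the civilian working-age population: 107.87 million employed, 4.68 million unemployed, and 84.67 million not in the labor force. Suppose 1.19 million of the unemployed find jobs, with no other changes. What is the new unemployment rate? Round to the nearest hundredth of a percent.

New unemployment rate ≈ 3.10%.

Initially, labor force = 107.87 + 4.68 = 112.55 million, so u = 4.68/112.55 = 4.16%.
After the change, unemployed falls and employed rises by 1.19; labor force unchanged → E = 109.06, U = 3.49, labor force = 112.55 million.
New unemployment rate = 3.49 / 112.55 = 3.10%.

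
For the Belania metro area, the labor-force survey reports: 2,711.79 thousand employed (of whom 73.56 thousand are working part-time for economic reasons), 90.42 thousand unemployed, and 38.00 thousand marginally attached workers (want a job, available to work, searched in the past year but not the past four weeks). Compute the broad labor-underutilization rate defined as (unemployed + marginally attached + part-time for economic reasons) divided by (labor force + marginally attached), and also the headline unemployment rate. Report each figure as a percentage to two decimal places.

Labor force = 2,711.79 + 90.42 = 2,802.21 thousand.
Numerator = 90.42 + 38.00 + 73.56 = 201.98 thousand.
Denominator = 2,802.21 + 38.00 = 2,840.21 thousand.
Broad rate = 201.98 / 2,840.21 = 7.11%.
Headline unemployment rate = 90.42 / 2,802.21 = 3.23%.

Broad underutilization rate ≈ 7.11%; headline unemployment rate ≈ 3.23%.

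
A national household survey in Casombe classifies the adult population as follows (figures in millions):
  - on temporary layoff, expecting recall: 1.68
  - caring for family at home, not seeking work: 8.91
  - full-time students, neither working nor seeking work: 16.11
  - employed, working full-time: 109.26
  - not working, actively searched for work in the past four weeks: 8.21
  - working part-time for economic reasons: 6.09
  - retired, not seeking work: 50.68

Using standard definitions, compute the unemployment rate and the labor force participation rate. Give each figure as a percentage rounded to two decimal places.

Unemployment rate ≈ 7.90%; labor force participation rate ≈ 62.33%.

Employed = 109.26 + 6.09 = 115.35 million (anyone who worked, including part-time for economic reasons, counts as employed).
Unemployed = 1.68 + 8.21 = 9.89 million (jobless and actively searching, or on temporary layoff).
Labor force = 115.35 + 9.89 = 125.24 million.
Not in labor force = 8.91 + 16.11 + 50.68 = 75.70 million (those not working and not actively searching are outside the labor force).
Civilian working-age population = 125.24 + 75.70 = 200.94 million.
Unemployment rate = 9.89 / 125.24 = 7.90%.
Labor force participation rate = 125.24 / 200.94 = 62.33%.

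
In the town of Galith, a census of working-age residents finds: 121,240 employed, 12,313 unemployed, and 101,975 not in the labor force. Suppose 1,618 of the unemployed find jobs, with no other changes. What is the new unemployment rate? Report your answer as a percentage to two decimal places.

Initially, labor force = 121,240 + 12,313 = 133,553, so u = 12,313/133,553 = 9.22%.
After the change, unemployed falls and employed rises by 1,618; labor force unchanged → E = 122,858, U = 10,695, labor force = 133,553.
New unemployment rate = 10,695 / 133,553 = 8.01%.

New unemployment rate ≈ 8.01%.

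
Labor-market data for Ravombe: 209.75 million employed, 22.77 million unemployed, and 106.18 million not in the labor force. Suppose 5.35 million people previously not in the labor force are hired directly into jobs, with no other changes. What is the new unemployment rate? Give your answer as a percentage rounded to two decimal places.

Initially, labor force = 209.75 + 22.77 = 232.52 million, so u = 22.77/232.52 = 9.79%.
After the change, employed and labor force both rise by 5.35; unemployed unchanged → E = 215.10, U = 22.77, labor force = 237.87 million.
New unemployment rate = 22.77 / 237.87 = 9.57%.

New unemployment rate ≈ 9.57%.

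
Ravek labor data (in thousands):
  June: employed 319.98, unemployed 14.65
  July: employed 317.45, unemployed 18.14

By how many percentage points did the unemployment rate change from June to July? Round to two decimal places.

June: labor force = 319.98 + 14.65 = 334.63; u = 14.65/334.63 = 4.38%.
July: labor force = 317.45 + 18.14 = 335.59; u = 18.14/335.59 = 5.41%.
Change = 5.41% − 4.38% = +1.03 pp.

The unemployment rate changed by +1.03 percentage points.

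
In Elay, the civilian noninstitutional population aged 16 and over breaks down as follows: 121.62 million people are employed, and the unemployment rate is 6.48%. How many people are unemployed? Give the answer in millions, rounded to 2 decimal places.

About 8.43 million are unemployed.

Let U be the number unemployed. The labor force is E + U, and U/(E+U) = 0.0648.
So U = 0.0648 × 121.62 / (1 − 0.0648) = 7.8810 / 0.9352 ≈ 8.43 million.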